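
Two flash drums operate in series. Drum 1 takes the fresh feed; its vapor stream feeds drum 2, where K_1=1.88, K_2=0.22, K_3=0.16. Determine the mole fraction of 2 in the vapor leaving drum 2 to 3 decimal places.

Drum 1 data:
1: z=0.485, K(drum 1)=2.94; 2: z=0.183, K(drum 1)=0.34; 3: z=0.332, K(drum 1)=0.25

y_2 (drum 2) = 0.044

Drum 1:
Let ψ₁ = V/F and solve Σ zᵢ(Kᵢ−1)/(1+ψ₁(Kᵢ−1)) = 0.
Check two-phase: ΣzᵢKᵢ = 1.571 > 1 and Σzᵢ/Kᵢ = 2.031 > 1, so g(0) = 0.571 > 0 and g(1) = -1.031 < 0.
Newton–Raphson from ψ₁ = 0.58:
  ψ₁ = 0.580: g = -0.1937, g' = -1.198 → ψ₁ = 0.418
  ψ₁ = 0.418: g = -0.0104, g' = -1.105 → ψ₁ = 0.409
Converged at ψ₁ = 0.409.
Drum-1 compositions:
  1: x = 0.270, y = 0.795
  2: x = 0.251, y = 0.085
  3: x = 0.479, y = 0.120
Drum-2 feed = drum-1 vapor: z₂ = (0.7950, 0.0852, 0.1197).
Drum 2:
Iterate (Newton) starting at ψ₂ = 0.37:
  ψ₂ = 0.370: g = 0.2884, g' = -0.631 → ψ₂ = 0.827
  ψ₂ = 0.827: g = -0.1122, g' = -1.526 → ψ₂ = 0.754
  ψ₂ = 0.754: g = -0.0149, g' = -1.156 → ψ₂ = 0.741
Converged at ψ₂ = 0.741.
  1: x = 0.481, y = 0.905
  2: x = 0.202, y = 0.044
  3: x = 0.317, y = 0.051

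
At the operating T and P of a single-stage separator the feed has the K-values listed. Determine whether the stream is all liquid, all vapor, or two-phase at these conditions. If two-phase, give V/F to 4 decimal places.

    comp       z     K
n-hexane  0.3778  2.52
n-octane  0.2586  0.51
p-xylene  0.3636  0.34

two-phase, V/F = 0.2297

ΣzᵢKᵢ = 1.2076; Σzᵢ/Kᵢ = 1.7264.
Both exceed 1, so a two-phase solution exists.
Let ψ = V/F and solve Σ zᵢ(Kᵢ−1)/(1+ψ(Kᵢ−1)) = 0.
Newton–Raphson from ψ = 0.5:
  ψ = 0.5000: g = -0.19972, g' = -0.7435 → ψ = 0.2314
  ψ = 0.2314: g = -0.00131, g' = -0.7773 → ψ = 0.2297
Converged at ψ = 0.2297.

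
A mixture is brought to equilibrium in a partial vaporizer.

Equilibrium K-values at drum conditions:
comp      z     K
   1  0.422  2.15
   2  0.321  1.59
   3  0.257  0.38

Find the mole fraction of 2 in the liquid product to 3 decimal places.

x_2 = 0.209

Newton–Raphson from ψ = 0.5:
  ψ = 0.500: g = 0.2234, g' = -0.499 → ψ = 0.948
  ψ = 0.948: g = -0.0327, g' = -0.755 → ψ = 0.904
  ψ = 0.904: g = -0.0014, g' = -0.694 → ψ = 0.902
Converged at ψ = 0.902.
Compositions from xᵢ = zᵢ/(1+ψ(Kᵢ−1)), yᵢ = Kᵢxᵢ:
  1: x = 0.207, y = 0.445
  2: x = 0.209, y = 0.333
  3: x = 0.583, y = 0.222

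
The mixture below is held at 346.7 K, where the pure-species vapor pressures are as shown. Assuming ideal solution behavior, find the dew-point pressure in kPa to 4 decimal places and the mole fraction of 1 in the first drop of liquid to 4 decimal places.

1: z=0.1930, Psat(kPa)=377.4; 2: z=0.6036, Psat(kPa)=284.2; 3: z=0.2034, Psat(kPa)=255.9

At the dew point ψ → 1, so Σzᵢ/Kᵢ = 1 with Kᵢ = Pᵢˢᵃᵗ/P ⇒ 1/P = Σzᵢ/Pᵢˢᵃᵗ.
1/P = 0.1930/377.4 + 0.6036/284.2 + 0.2034/255.9 = 0.0034301 ⇒ P = 291.5374 kPa
xᵢ = zᵢP/Pᵢˢᵃᵗ ⇒ x_1 = 0.1930·291.5374/377.4 = 0.1491

Pdew = 291.5374 kPa, x_1 = 0.1491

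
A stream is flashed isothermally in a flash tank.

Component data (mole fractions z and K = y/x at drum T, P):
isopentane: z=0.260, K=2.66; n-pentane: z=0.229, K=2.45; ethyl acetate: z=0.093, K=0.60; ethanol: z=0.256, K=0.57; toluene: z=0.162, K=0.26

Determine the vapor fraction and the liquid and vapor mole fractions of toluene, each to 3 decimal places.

Material balance + equilibrium reduce to Σ zᵢ(Kᵢ−1)/(1+ψ(Kᵢ−1)) = 0.
g(0) = ΣzᵢKᵢ − 1 = 0.496 and g(1) = 1 − Σzᵢ/Kᵢ = -0.418, so a root lies in (0, 1).
Newton–Raphson from ψ = 0.52:
  ψ = 0.520: g = 0.0373, g' = -0.700 → ψ = 0.573
Converged at ψ = 0.573.
Compositions from xᵢ = zᵢ/(1+ψ(Kᵢ−1)), yᵢ = Kᵢxᵢ:
  isopentane: x = 0.133, y = 0.354
  n-pentane: x = 0.125, y = 0.306
  ethyl acetate: x = 0.121, y = 0.072
  ethanol: x = 0.340, y = 0.194
  toluene: x = 0.281, y = 0.073

ψ = 0.573, x_toluene = 0.281, y_toluene = 0.073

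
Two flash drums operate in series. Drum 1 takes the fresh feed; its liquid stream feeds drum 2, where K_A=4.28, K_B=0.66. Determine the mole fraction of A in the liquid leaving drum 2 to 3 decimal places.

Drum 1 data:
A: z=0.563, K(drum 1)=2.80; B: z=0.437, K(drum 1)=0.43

Drum 1:
Material balance + equilibrium reduce to Σ zᵢ(Kᵢ−1)/(1+ψ₁(Kᵢ−1)) = 0.
Feasibility: ΣzᵢKᵢ = 1.764, Σzᵢ/Kᵢ = 1.217 — both > 1, two phases present.
Iterate (Newton) starting at ψ₁ = 0.54:
  ψ₁ = 0.540: g = 0.1540, g' = -0.765 → ψ₁ = 0.741
  ψ₁ = 0.741: g = 0.0028, g' = -0.761 → ψ₁ = 0.745
Converged at ψ₁ = 0.745.
Drum-1 compositions:
  A: x = 0.241, y = 0.673
  B: x = 0.759, y = 0.327
Drum-2 feed = drum-1 liquid: z₂ = (0.2405, 0.7595).
Drum 2:
Rachford–Rice: g(ψ₂) = Σ zᵢ(Kᵢ−1)/(1+ψ₂(Kᵢ−1)) = 0.
g(0) = ΣzᵢKᵢ − 1 = 0.531 and g(1) = 1 − Σzᵢ/Kᵢ = -0.207, so a root lies in (0, 1).
Iterate (Newton) starting at ψ₂ = 0.5:
  ψ₂ = 0.500: g = -0.0123, g' = -0.499 → ψ₂ = 0.475
  ψ₂ = 0.475: g = 0.0003, g' = -0.520 → ψ₂ = 0.476
Converged at ψ₂ = 0.476.
  A: x = 0.094, y = 0.402
  B: x = 0.906, y = 0.598

x_A (drum 2) = 0.094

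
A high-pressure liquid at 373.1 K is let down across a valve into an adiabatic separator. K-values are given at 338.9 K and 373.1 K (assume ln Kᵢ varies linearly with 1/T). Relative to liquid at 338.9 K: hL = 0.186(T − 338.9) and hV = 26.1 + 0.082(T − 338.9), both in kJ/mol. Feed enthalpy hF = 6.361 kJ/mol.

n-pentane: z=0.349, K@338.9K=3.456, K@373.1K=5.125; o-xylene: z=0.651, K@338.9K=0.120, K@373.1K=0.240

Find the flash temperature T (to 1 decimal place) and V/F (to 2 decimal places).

Adiabatic flash: solve Rachford–Rice at each trial T, then check hF = ψ·hV(T) + (1−ψ)·hL(T).
  T = 338.9 K: K = (3.456, 0.120), RR gives ψ = 0.132, H_out = 3.433 kJ/mol
  T = 373.1 K: K = (5.125, 0.240), RR gives ψ = 0.301, H_out = 13.156 kJ/mol
  T = 356.0 K: K = (4.249, 0.173), RR gives ψ = 0.221, H_out = 8.565 kJ/mol
  T = 347.4 K: K = (3.839, 0.144), RR gives ψ = 0.179, H_out = 6.085 kJ/mol
  T = 351.7 K: K = (4.041, 0.158), RR gives ψ = 0.200, H_out = 7.345 kJ/mol
  T = 349.5 K: K = (3.937, 0.151), RR gives ψ = 0.189, H_out = 6.706 kJ/mol
Linear interpolation between T = 347.4 (H_out = 6.085) and T = 349.5 (H_out = 6.706) on hF = 6.361 gives T ≈ 348.3 K, at which ψ = 0.18.

T = 348.3 K, V/F = 0.18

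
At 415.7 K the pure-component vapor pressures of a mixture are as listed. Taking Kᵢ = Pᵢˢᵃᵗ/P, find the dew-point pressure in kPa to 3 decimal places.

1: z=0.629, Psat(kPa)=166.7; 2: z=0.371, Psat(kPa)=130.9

Pdew = 151.344 kPa

At the dew point ψ → 1, so Σzᵢ/Kᵢ = 1 with Kᵢ = Pᵢˢᵃᵗ/P ⇒ 1/P = Σzᵢ/Pᵢˢᵃᵗ.
1/P = 0.629/166.7 + 0.371/130.9 = 0.006607 ⇒ P = 151.344 kPa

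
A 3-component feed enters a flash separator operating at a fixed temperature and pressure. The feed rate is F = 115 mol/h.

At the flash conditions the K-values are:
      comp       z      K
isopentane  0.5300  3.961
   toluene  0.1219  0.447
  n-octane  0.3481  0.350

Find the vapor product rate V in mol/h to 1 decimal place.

V = 79.0 mol/h

Material balance + equilibrium reduce to Σ zᵢ(Kᵢ−1)/(1+ψ(Kᵢ−1)) = 0.
g(0) = ΣzᵢKᵢ − 1 = 1.2757 and g(1) = 1 − Σzᵢ/Kᵢ = -0.4011, so a root lies in (0, 1).
Iterate (Newton) starting at ψ = 0.5:
  ψ = 0.5000: g = 0.20429, g' = -1.1492 → ψ = 0.6778
  ψ = 0.6778: g = 0.00966, g' = -1.0792 → ψ = 0.6867
Converged at ψ = 0.6867.
Then V = ψ·F = 0.6867·115 = 79.0 mol/h and L = F − V = 36.0 mol/h.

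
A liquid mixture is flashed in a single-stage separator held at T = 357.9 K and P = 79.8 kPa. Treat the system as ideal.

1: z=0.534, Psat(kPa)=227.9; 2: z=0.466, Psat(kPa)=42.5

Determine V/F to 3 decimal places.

Raoult's law: Kᵢ = Pᵢˢᵃᵗ/P = Pᵢˢᵃᵗ/79.8.
  K_1 = 227.9/79.8 = 2.85589, K_2 = 42.5/79.8 = 0.53258
Rachford–Rice: g(V/F) = Σ zᵢ(Kᵢ−1)/(1+V/F(Kᵢ−1)) = 0.
Check two-phase: ΣzᵢKᵢ = 1.773 > 1 and Σzᵢ/Kᵢ = 1.062 > 1, so g(0) = 0.773 > 0 and g(1) = -0.062 < 0.
Newton iteration, V/F⁰ = 0.5:
  V/F = 0.500: g = 0.2298, g' = -0.668 → V/F = 0.844
  V/F = 0.844: g = 0.0265, g' = -0.557 → V/F = 0.891
Converged at V/F = 0.891.

V/F = 0.891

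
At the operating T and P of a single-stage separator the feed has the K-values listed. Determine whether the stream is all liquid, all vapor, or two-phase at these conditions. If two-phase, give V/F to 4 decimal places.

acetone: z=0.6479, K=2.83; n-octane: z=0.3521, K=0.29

ΣzᵢKᵢ = 1.9357; Σzᵢ/Kᵢ = 1.4431.
Both exceed 1, so a two-phase solution exists.
Rachford–Rice: g(ψ) = Σ zᵢ(Kᵢ−1)/(1+ψ(Kᵢ−1)) = 0.
Binary case is linear: z₁(K₁−1)(1+ψ(K₂−1)) + z₂(K₂−1)(1+ψ(K₁−1)) = 0
⇒ ψ = [z₁(K₁−1)+z₂(K₂−1)] / [−(K₁−1)(K₂−1)] = 0.93567/1.29930 = 0.7201

two-phase, V/F = 0.7201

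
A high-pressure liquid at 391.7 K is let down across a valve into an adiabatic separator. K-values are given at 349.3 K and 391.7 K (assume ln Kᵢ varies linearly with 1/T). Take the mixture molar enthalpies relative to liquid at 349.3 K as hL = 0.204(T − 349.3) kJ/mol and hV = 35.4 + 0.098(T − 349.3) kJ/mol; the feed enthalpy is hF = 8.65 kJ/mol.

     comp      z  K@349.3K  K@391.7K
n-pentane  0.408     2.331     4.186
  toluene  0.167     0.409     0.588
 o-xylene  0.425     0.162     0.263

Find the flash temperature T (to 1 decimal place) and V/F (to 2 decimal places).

Adiabatic flash: solve Rachford–Rice at each trial T, then check hF = ψ·hV(T) + (1−ψ)·hL(T).
  T = 349.3 K: K = (2.331, 0.409, 0.162), RR gives ψ = 0.085, H_out = 3.026 kJ/mol
  T = 391.7 K: K = (4.186, 0.588, 0.263), RR gives ψ = 0.435, H_out = 22.093 kJ/mol
  T = 370.5 K: K = (3.176, 0.496, 0.209), RR gives ψ = 0.298, H_out = 14.200 kJ/mol
  T = 359.9 K: K = (2.734, 0.451, 0.185), RR gives ψ = 0.207, H_out = 9.269 kJ/mol
  T = 354.6 K: K = (2.527, 0.430, 0.173), RR gives ψ = 0.152, H_out = 6.364 kJ/mol
  T = 357.2 K: K = (2.627, 0.440, 0.179), RR gives ψ = 0.180, H_out = 7.835 kJ/mol
  T = 358.5 K: K = (2.678, 0.446, 0.182), RR gives ψ = 0.193, H_out = 8.537 kJ/mol
Linear interpolation between T = 358.5 (H_out = 8.537) and T = 359.9 (H_out = 9.269) on hF = 8.65 gives T ≈ 358.7 K, at which ψ = 0.20.

T = 358.7 K, V/F = 0.20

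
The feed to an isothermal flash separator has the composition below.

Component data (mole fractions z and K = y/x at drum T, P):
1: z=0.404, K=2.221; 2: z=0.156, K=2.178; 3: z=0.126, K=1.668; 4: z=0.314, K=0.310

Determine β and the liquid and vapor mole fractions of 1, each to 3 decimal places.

β = 0.706, x_1 = 0.217, y_1 = 0.482

Iterate (Newton) starting at β = 0.5:
  β = 0.500: g = 0.1543, g' = -0.698 → β = 0.721
  β = 0.721: g = -0.0126, g' = -0.851 → β = 0.706
Converged at β = 0.706.
Compositions from xᵢ = zᵢ/(1+β(Kᵢ−1)), yᵢ = Kᵢxᵢ:
  1: x = 0.217, y = 0.482
  2: x = 0.085, y = 0.185
  3: x = 0.086, y = 0.143
  4: x = 0.612, y = 0.190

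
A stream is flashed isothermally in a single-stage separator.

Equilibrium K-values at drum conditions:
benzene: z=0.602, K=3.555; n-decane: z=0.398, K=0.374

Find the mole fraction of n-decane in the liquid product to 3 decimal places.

Material balance + equilibrium reduce to Σ zᵢ(Kᵢ−1)/(1+ψ(Kᵢ−1)) = 0.
Check two-phase: ΣzᵢKᵢ = 2.289 > 1 and Σzᵢ/Kᵢ = 1.234 > 1, so g(0) = 1.289 > 0 and g(1) = -0.234 < 0.
Binary case is linear: z₁(K₁−1)(1+ψ(K₂−1)) + z₂(K₂−1)(1+ψ(K₁−1)) = 0
⇒ ψ = [z₁(K₁−1)+z₂(K₂−1)] / [−(K₁−1)(K₂−1)] = 1.2890/1.5994 = 0.806
Compositions from xᵢ = zᵢ/(1+ψ(Kᵢ−1)), yᵢ = Kᵢxᵢ:
  benzene: x = 0.197, y = 0.700
  n-decane: x = 0.803, y = 0.300

x_n-decane = 0.803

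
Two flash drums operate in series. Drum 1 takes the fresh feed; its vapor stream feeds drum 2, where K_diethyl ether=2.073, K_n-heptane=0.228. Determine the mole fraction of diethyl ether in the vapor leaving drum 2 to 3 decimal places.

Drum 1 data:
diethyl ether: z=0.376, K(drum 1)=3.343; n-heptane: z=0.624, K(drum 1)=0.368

Drum 1:
Binary case is linear: z₁(K₁−1)(1+ψ₁(K₂−1)) + z₂(K₂−1)(1+ψ₁(K₁−1)) = 0
⇒ ψ₁ = [z₁(K₁−1)+z₂(K₂−1)] / [−(K₁−1)(K₂−1)] = 0.4866/1.4808 = 0.329
Drum-1 compositions:
  diethyl ether: x = 0.212, y = 0.710
  n-heptane: x = 0.788, y = 0.290
Drum-2 feed = drum-1 vapor: z₂ = (0.7102, 0.2898).
Drum 2:
Rachford–Rice: g(ψ₂) = Σ zᵢ(Kᵢ−1)/(1+ψ₂(Kᵢ−1)) = 0.
g(0) = ΣzᵢKᵢ − 1 = 0.538 and g(1) = 1 − Σzᵢ/Kᵢ = -0.614, so a root lies in (0, 1).
Iterate (Newton) starting at ψ₂ = 0.33:
  ψ₂ = 0.330: g = 0.2625, g' = -0.757 → ψ₂ = 0.677
  ψ₂ = 0.677: g = -0.0271, g' = -1.032 → ψ₂ = 0.651
  ψ₂ = 0.651: g = -0.0007, g' = -0.981 → ψ₂ = 0.650
Converged at ψ₂ = 0.650.
  diethyl ether: x = 0.418, y = 0.867
  n-heptane: x = 0.582, y = 0.133

y_diethyl ether (drum 2) = 0.867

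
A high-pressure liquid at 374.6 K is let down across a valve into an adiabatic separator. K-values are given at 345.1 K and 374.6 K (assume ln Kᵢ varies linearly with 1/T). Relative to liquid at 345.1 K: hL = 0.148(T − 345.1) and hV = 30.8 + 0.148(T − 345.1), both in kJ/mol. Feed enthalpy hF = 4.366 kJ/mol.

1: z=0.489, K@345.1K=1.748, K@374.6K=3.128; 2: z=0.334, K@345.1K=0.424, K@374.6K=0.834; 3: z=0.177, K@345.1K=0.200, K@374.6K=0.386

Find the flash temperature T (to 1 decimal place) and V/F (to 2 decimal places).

Adiabatic flash: solve Rachford–Rice at each trial T, then check hF = ψ·hV(T) + (1−ψ)·hL(T).
  T = 345.1 K: K = (1.748, 0.424, 0.200), RR gives ψ = 0.064, H_out = 1.976 kJ/mol
  T = 374.6 K: K = (3.128, 0.834, 0.386), RR gives ψ = 0.977, H_out = 34.465 kJ/mol
  T = 359.9 K: K = (2.369, 0.604, 0.282), RR gives ψ = 0.554, H_out = 19.252 kJ/mol
  T = 352.5 K: K = (2.041, 0.508, 0.238), RR gives ψ = 0.334, H_out = 11.395 kJ/mol
  T = 348.8 K: K = (1.891, 0.464, 0.219), RR gives ψ = 0.210, H_out = 7.007 kJ/mol
  T = 347.0 K: K = (1.820, 0.444, 0.209), RR gives ψ = 0.142, H_out = 4.662 kJ/mol
Linear interpolation between T = 345.1 (H_out = 1.976) and T = 347.0 (H_out = 4.662) on hF = 4.366 gives T ≈ 346.8 K, at which ψ = 0.13.

T = 346.8 K, V/F = 0.13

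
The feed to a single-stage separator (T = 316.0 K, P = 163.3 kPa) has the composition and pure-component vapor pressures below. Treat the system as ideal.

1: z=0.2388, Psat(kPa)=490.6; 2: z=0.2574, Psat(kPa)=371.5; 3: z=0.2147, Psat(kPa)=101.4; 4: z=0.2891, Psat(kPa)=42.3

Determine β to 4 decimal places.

β = 0.4985

Raoult's law: Kᵢ = Pᵢˢᵃᵗ/P = Pᵢˢᵃᵗ/163.3.
  K_1 = 490.6/163.3 = 3.004287, K_2 = 371.5/163.3 = 2.274954, K_3 = 101.4/163.3 = 0.620943, K_4 = 42.3/163.3 = 0.259032
Rachford–Rice: g(β) = Σ zᵢ(Kᵢ−1)/(1+β(Kᵢ−1)) = 0.
Feasibility: ΣzᵢKᵢ = 1.5112, Σzᵢ/Kᵢ = 1.6545 — both > 1, two phases present.
Newton–Raphson from β = 0.5:
  β = 0.5000: g = -0.00123, g' = -0.8428 → β = 0.4985
Converged at β = 0.4985.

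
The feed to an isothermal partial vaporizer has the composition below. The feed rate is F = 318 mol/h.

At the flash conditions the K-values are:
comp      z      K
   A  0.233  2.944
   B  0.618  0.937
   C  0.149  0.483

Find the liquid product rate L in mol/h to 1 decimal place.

Material balance + equilibrium reduce to Σ zᵢ(Kᵢ−1)/(1+β(Kᵢ−1)) = 0.
Feasibility: ΣzᵢKᵢ = 1.337, Σzᵢ/Kᵢ = 1.047 — both > 1, two phases present.
Iterate (Newton) starting at β = 0.32:
  β = 0.320: g = 0.1472, g' = -0.394 → β = 0.693
  β = 0.693: g = 0.0322, g' = -0.259 → β = 0.817
  β = 0.817: g = 0.0005, g' = -0.254 → β = 0.819
Converged at β = 0.819.
Then V = β·F = 0.8193·318 = 260.5 mol/h and L = F − V = 57.5 mol/h.

L = 57.5 mol/h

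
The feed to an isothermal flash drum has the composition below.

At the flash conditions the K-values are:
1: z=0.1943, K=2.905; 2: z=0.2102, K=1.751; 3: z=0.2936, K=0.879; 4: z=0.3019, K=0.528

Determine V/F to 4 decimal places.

V/F = 0.7312

Newton–Raphson from V/F = 0.5:
  V/F = 0.5000: g = 0.08001, g' = -0.3677 → V/F = 0.7176
  V/F = 0.7176: g = 0.00457, g' = -0.3349 → V/F = 0.7312
Converged at V/F = 0.7312.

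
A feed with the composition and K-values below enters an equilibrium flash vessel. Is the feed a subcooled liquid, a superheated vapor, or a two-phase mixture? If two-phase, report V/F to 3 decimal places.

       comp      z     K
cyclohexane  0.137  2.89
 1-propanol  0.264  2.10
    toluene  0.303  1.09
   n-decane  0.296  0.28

two-phase, V/F = 0.521

ΣzᵢKᵢ = 1.363; Σzᵢ/Kᵢ = 1.508.
Both exceed 1, so a two-phase solution exists.
Rachford–Rice: g(ψ) = Σ zᵢ(Kᵢ−1)/(1+ψ(Kᵢ−1)) = 0.
Iterate (Newton) starting at ψ = 0.47:
  ψ = 0.470: g = 0.0326, g' = -0.629 → ψ = 0.522
  ψ = 0.522: g = -0.0005, g' = -0.649 → ψ = 0.521
Converged at ψ = 0.521.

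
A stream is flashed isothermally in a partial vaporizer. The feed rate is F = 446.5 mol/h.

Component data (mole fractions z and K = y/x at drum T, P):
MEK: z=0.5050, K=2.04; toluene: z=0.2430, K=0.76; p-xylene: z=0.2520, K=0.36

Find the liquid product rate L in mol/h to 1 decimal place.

Newton iteration, β⁰ = 0.37:
  β = 0.3700: g = 0.10394, g' = -0.4789 → β = 0.5870
  β = 0.5870: g = -0.00012, g' = -0.4944 → β = 0.5868
Converged at β = 0.5868.
Then V = β·F = 0.5868·446.5 = 262.0 mol/h and L = F − V = 184.5 mol/h.

L = 184.5 mol/h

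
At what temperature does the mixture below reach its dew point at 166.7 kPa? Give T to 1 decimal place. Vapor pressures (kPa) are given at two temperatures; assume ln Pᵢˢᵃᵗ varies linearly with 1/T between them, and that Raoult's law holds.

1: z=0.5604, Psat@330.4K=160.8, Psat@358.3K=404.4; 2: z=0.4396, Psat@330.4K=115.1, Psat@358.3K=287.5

T = 336.0 K

Dew-point temperature: Σzᵢ·P/Pᵢˢᵃᵗ(T) = 1. Interpolate ln Pᵢˢᵃᵗ = aᵢ + bᵢ/T.
  T = 330.4 K: ΣzᵢP/Pᵢˢᵃᵗ = 1.2176
  T = 358.3 K: ΣzᵢP/Pᵢˢᵃᵗ = 0.4859
  T = 344.4 K: ΣzᵢP/Pᵢˢᵃᵗ = 0.7538
  T = 337.4 K: ΣzᵢP/Pᵢˢᵃᵗ = 0.9533
  T = 333.9 K: ΣzᵢP/Pᵢˢᵃᵗ = 1.0760
  T = 335.6 K: ΣzᵢP/Pᵢˢᵃᵗ = 1.0142
Interpolating between 335.6 K and 337.4 K gives T ≈ 336.0 K.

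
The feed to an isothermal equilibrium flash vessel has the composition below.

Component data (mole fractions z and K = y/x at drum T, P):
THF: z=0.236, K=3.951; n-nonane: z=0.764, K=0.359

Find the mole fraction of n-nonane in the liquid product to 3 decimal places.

Material balance + equilibrium reduce to Σ zᵢ(Kᵢ−1)/(1+V/F(Kᵢ−1)) = 0.
g(0) = ΣzᵢKᵢ − 1 = 0.207 and g(1) = 1 − Σzᵢ/Kᵢ = -1.188, so a root lies in (0, 1).
Binary case is linear: z₁(K₁−1)(1+V/F(K₂−1)) + z₂(K₂−1)(1+V/F(K₁−1)) = 0
⇒ V/F = [z₁(K₁−1)+z₂(K₂−1)] / [−(K₁−1)(K₂−1)] = 0.2067/1.8916 = 0.109
Compositions from xᵢ = zᵢ/(1+V/F(Kᵢ−1)), yᵢ = Kᵢxᵢ:
  THF: x = 0.178, y = 0.705
  n-nonane: x = 0.822, y = 0.295

x_n-nonane = 0.822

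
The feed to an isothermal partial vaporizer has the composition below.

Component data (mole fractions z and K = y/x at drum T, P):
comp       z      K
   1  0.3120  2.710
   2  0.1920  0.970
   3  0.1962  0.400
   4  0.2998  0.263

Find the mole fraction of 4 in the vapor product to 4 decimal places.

y_4 = 0.0924

Iterate (Newton) starting at β = 0.5:
  β = 0.5000: g = -0.23629, g' = -0.8178 → β = 0.2111
  β = 0.2111: g = -0.01021, g' = -0.8137 → β = 0.1985
  β = 0.1985: g = 0.00006, g' = -0.8231 → β = 0.1986
Converged at β = 0.1986.
Compositions from xᵢ = zᵢ/(1+β(Kᵢ−1)), yᵢ = Kᵢxᵢ:
  1: x = 0.2329, y = 0.6312
  2: x = 0.1932, y = 0.1874
  3: x = 0.2227, y = 0.0891
  4: x = 0.3512, y = 0.0924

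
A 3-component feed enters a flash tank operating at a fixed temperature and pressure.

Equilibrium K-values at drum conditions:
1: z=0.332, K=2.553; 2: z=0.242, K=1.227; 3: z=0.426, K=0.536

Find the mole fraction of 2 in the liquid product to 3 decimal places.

Let ψ = V/F and solve Σ zᵢ(Kᵢ−1)/(1+ψ(Kᵢ−1)) = 0.
Check two-phase: ΣzᵢKᵢ = 1.373 > 1 and Σzᵢ/Kᵢ = 1.122 > 1, so g(0) = 0.373 > 0 and g(1) = -0.122 < 0.
Newton–Raphson from ψ = 0.5:
  ψ = 0.500: g = 0.0822, g' = -0.419 → ψ = 0.696
  ψ = 0.696: g = 0.0033, g' = -0.394 → ψ = 0.704
Converged at ψ = 0.704.
Compositions from xᵢ = zᵢ/(1+ψ(Kᵢ−1)), yᵢ = Kᵢxᵢ:
  1: x = 0.159, y = 0.405
  2: x = 0.209, y = 0.256
  3: x = 0.633, y = 0.339

x_2 = 0.209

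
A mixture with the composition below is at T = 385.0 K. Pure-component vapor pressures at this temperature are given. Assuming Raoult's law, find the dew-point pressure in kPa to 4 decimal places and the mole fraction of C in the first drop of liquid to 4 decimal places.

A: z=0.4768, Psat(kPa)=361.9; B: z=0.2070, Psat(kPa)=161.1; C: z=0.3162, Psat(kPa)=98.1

At the dew point ψ → 1, so Σzᵢ/Kᵢ = 1 with Kᵢ = Pᵢˢᵃᵗ/P ⇒ 1/P = Σzᵢ/Pᵢˢᵃᵗ.
1/P = 0.4768/361.9 + 0.2070/161.1 + 0.3162/98.1 = 0.0058256 ⇒ P = 171.6547 kPa
xᵢ = zᵢP/Pᵢˢᵃᵗ ⇒ x_C = 0.3162·171.6547/98.1 = 0.5533

Pdew = 171.6547 kPa, x_C = 0.5533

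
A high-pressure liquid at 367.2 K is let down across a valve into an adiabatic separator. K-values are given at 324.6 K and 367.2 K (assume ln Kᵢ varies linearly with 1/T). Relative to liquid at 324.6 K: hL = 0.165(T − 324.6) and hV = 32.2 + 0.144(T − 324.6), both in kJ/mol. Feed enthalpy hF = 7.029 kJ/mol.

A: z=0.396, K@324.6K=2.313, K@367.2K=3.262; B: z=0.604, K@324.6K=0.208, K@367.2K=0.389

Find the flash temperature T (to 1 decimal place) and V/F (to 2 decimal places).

Adiabatic flash: solve Rachford–Rice at each trial T, then check hF = ψ·hV(T) + (1−ψ)·hL(T).
  T = 324.6 K: K = (2.313, 0.208), RR gives ψ = 0.040, H_out = 1.288 kJ/mol
  T = 367.2 K: K = (3.262, 0.389), RR gives ψ = 0.381, H_out = 18.959 kJ/mol
  T = 345.9 K: K = (2.776, 0.290), RR gives ψ = 0.218, H_out = 10.426 kJ/mol
  T = 335.2 K: K = (2.540, 0.247), RR gives ψ = 0.134, H_out = 6.019 kJ/mol
  T = 340.5 K: K = (2.656, 0.268), RR gives ψ = 0.176, H_out = 8.233 kJ/mol
  T = 337.9 K: K = (2.599, 0.257), RR gives ψ = 0.155, H_out = 7.156 kJ/mol
  T = 336.5 K: K = (2.569, 0.252), RR gives ψ = 0.144, H_out = 6.569 kJ/mol
Linear interpolation between T = 336.5 (H_out = 6.569) and T = 337.9 (H_out = 7.156) on hF = 7.029 gives T ≈ 337.6 K, at which ψ = 0.15.

T = 337.6 K, V/F = 0.15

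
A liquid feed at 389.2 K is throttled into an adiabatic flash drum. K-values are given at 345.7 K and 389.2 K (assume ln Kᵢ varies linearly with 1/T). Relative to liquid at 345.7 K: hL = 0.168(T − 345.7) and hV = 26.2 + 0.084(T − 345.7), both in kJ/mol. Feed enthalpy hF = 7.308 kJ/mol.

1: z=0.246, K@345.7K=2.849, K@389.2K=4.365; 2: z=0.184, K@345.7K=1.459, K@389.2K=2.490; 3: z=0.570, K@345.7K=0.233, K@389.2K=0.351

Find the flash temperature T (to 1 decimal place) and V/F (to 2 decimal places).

Adiabatic flash: solve Rachford–Rice at each trial T, then check hF = ψ·hV(T) + (1−ψ)·hL(T).
  T = 345.7 K: K = (2.849, 1.459, 0.233), RR gives ψ = 0.091, H_out = 2.395 kJ/mol
  T = 389.2 K: K = (4.365, 2.490, 0.351), RR gives ψ = 0.423, H_out = 16.842 kJ/mol
  T = 367.4 K: K = (3.570, 1.935, 0.289), RR gives ψ = 0.278, H_out = 10.433 kJ/mol
  T = 356.5 K: K = (3.198, 1.686, 0.260), RR gives ψ = 0.192, H_out = 6.682 kJ/mol
  T = 361.9 K: K = (3.380, 1.807, 0.275), RR gives ψ = 0.237, H_out = 8.601 kJ/mol
  T = 359.2 K: K = (3.289, 1.746, 0.267), RR gives ψ = 0.215, H_out = 7.658 kJ/mol
  T = 357.9 K: K = (3.245, 1.717, 0.264), RR gives ψ = 0.204, H_out = 7.192 kJ/mol
Linear interpolation between T = 357.9 (H_out = 7.192) and T = 359.2 (H_out = 7.658) on hF = 7.308 gives T ≈ 358.2 K, at which ψ = 0.21.

T = 358.2 K, V/F = 0.21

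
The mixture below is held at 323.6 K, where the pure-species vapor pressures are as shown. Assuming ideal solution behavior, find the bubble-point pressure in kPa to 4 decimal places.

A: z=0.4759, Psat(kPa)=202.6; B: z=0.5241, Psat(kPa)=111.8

At the bubble point ψ → 0, so ΣzᵢKᵢ = 1 with Kᵢ = Pᵢˢᵃᵗ/P ⇒ P = ΣzᵢPᵢˢᵃᵗ.
P = 0.4759·202.6 + 0.5241·111.8 = 155.0117 kPa

Pbub = 155.0117 kPa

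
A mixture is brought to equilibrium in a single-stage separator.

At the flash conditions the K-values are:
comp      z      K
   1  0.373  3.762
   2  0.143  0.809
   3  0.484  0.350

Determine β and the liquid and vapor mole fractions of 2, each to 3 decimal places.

Let β = V/F and solve Σ zᵢ(Kᵢ−1)/(1+β(Kᵢ−1)) = 0.
g(0) = ΣzᵢKᵢ − 1 = 0.688 and g(1) = 1 − Σzᵢ/Kᵢ = -0.659, so a root lies in (0, 1).
Iterate (Newton) starting at β = 0.54:
  β = 0.540: g = -0.1017, g' = -0.950 → β = 0.433
  β = 0.433: g = 0.0016, g' = -0.992 → β = 0.435
Converged at β = 0.435.
Compositions from xᵢ = zᵢ/(1+β(Kᵢ−1)), yᵢ = Kᵢxᵢ:
  1: x = 0.170, y = 0.638
  2: x = 0.156, y = 0.126
  3: x = 0.675, y = 0.236

β = 0.435, x_2 = 0.156, y_2 = 0.126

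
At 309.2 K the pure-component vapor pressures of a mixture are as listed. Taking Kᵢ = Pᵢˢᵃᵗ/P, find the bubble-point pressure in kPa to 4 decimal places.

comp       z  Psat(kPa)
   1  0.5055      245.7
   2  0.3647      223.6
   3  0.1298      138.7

At the bubble point ψ → 0, so ΣzᵢKᵢ = 1 with Kᵢ = Pᵢˢᵃᵗ/P ⇒ P = ΣzᵢPᵢˢᵃᵗ.
P = 0.5055·245.7 + 0.3647·223.6 + 0.1298·138.7 = 223.7515 kPa

Pbub = 223.7515 kPa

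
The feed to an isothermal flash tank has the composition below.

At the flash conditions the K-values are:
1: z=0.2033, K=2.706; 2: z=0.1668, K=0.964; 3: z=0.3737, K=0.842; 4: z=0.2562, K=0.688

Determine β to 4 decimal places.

β = 0.6087

Let β = V/F and solve Σ zᵢ(Kᵢ−1)/(1+β(Kᵢ−1)) = 0.
Feasibility: ΣzᵢKᵢ = 1.2018, Σzᵢ/Kᵢ = 1.0644 — both > 1, two phases present.
Newton iteration, β⁰ = 0.5:
  β = 0.5000: g = 0.02224, g' = -0.2186 → β = 0.6018
  β = 0.6018: g = 0.00134, g' = -0.1935 → β = 0.6087
Converged at β = 0.6087.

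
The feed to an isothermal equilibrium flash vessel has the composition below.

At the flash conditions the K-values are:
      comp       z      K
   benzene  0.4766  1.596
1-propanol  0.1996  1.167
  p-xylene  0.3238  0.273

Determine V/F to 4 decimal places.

Rachford–Rice: g(V/F) = Σ zᵢ(Kᵢ−1)/(1+V/F(Kᵢ−1)) = 0.
Feasibility: ΣzᵢKᵢ = 1.0820, Σzᵢ/Kᵢ = 1.6557 — both > 1, two phases present.
Newton–Raphson from V/F = 0.5:
  V/F = 0.5000: g = -0.12024, g' = -0.5277 → V/F = 0.2721
  V/F = 0.2721: g = -0.01716, g' = -0.3964 → V/F = 0.2288
  V/F = 0.2288: g = -0.00031, g' = -0.3825 → V/F = 0.2280
Converged at V/F = 0.2280.

V/F = 0.2280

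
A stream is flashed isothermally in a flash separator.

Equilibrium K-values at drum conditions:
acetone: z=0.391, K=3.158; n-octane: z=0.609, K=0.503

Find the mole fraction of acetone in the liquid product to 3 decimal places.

x_acetone = 0.187

Binary case is linear: z₁(K₁−1)(1+ψ(K₂−1)) + z₂(K₂−1)(1+ψ(K₁−1)) = 0
⇒ ψ = [z₁(K₁−1)+z₂(K₂−1)] / [−(K₁−1)(K₂−1)] = 0.5411/1.0725 = 0.505
Compositions from xᵢ = zᵢ/(1+ψ(Kᵢ−1)), yᵢ = Kᵢxᵢ:
  acetone: x = 0.187, y = 0.591
  n-octane: x = 0.813, y = 0.409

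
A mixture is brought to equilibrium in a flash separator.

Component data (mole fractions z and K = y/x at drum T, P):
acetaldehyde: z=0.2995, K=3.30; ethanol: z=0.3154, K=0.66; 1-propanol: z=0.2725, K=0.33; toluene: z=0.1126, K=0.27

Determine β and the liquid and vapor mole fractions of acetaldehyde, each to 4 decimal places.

β = 0.2503, x_acetaldehyde = 0.1901, y_acetaldehyde = 0.6272

Newton–Raphson from β = 0.63:
  β = 0.6300: g = -0.32331, g' = -0.8952 → β = 0.2688
  β = 0.2688: g = -0.01732, g' = -0.9240 → β = 0.2501
  β = 0.2501: g = 0.00022, g' = -0.9484 → β = 0.2503
Converged at β = 0.2503.
Compositions from xᵢ = zᵢ/(1+β(Kᵢ−1)), yᵢ = Kᵢxᵢ:
  acetaldehyde: x = 0.1901, y = 0.6272
  ethanol: x = 0.3447, y = 0.2275
  1-propanol: x = 0.3274, y = 0.1080
  toluene: x = 0.1378, y = 0.0372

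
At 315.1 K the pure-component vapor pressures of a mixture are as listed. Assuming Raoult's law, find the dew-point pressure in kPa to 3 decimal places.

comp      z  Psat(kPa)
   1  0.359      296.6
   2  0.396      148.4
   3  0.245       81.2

Pdew = 145.010 kPa

At the dew point ψ → 1, so Σzᵢ/Kᵢ = 1 with Kᵢ = Pᵢˢᵃᵗ/P ⇒ 1/P = Σzᵢ/Pᵢˢᵃᵗ.
1/P = 0.359/296.6 + 0.396/148.4 + 0.245/81.2 = 0.006896 ⇒ P = 145.010 kPa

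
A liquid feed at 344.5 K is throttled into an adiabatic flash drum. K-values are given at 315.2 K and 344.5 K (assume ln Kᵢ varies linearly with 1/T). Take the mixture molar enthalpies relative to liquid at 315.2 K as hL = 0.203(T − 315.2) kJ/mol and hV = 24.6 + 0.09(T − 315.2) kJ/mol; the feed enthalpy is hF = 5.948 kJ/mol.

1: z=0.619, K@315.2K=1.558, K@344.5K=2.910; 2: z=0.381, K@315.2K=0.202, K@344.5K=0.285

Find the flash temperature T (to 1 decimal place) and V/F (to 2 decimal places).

T = 318.3 K, V/F = 0.22

Adiabatic flash: solve Rachford–Rice at each trial T, then check hF = ψ·hV(T) + (1−ψ)·hL(T).
  T = 315.2 K: K = (1.558, 0.202), RR gives ψ = 0.093, H_out = 2.285 kJ/mol
  T = 344.5 K: K = (2.910, 0.285), RR gives ψ = 0.666, H_out = 20.132 kJ/mol
  T = 329.9 K: K = (2.161, 0.242), RR gives ψ = 0.488, H_out = 14.189 kJ/mol
  T = 322.5 K: K = (1.840, 0.221), RR gives ψ = 0.341, H_out = 9.597 kJ/mol
  T = 318.9 K: K = (1.697, 0.212), RR gives ψ = 0.238, H_out = 6.514 kJ/mol
  T = 317.0 K: K = (1.624, 0.207), RR gives ψ = 0.170, H_out = 4.514 kJ/mol
  T = 317.9 K: K = (1.658, 0.209), RR gives ψ = 0.204, H_out = 5.501 kJ/mol
Linear interpolation between T = 317.9 (H_out = 5.501) and T = 318.9 (H_out = 6.514) on hF = 5.948 gives T ≈ 318.3 K, at which ψ = 0.22.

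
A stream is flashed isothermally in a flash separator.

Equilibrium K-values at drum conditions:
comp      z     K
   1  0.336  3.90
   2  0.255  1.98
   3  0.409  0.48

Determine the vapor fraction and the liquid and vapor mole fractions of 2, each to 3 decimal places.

Rachford–Rice: g(ψ) = Σ zᵢ(Kᵢ−1)/(1+ψ(Kᵢ−1)) = 0.
g(0) = ΣzᵢKᵢ − 1 = 1.012 and g(1) = 1 − Σzᵢ/Kᵢ = -0.067, so a root lies in (0, 1).
Newton–Raphson from ψ = 0.5:
  ψ = 0.500: g = 0.2780, g' = -0.783 → ψ = 0.855
  ψ = 0.855: g = 0.0330, g' = -0.664 → ψ = 0.905
  ψ = 0.905: g = -0.0003, g' = -0.678 → ψ = 0.904
Converged at ψ = 0.904.
Compositions from xᵢ = zᵢ/(1+ψ(Kᵢ−1)), yᵢ = Kᵢxᵢ:
  1: x = 0.093, y = 0.362
  2: x = 0.135, y = 0.268
  3: x = 0.772, y = 0.371

ψ = 0.904, x_2 = 0.135, y_2 = 0.268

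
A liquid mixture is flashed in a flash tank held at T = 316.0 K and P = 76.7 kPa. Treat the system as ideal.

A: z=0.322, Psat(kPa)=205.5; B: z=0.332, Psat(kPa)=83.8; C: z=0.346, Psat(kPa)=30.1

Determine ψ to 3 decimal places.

Raoult's law: Kᵢ = Pᵢˢᵃᵗ/P = Pᵢˢᵃᵗ/76.7.
  K_A = 205.5/76.7 = 2.67927, K_B = 83.8/76.7 = 1.09257, K_C = 30.1/76.7 = 0.39244
Newton iteration, ψ⁰ = 0.5:
  ψ = 0.500: g = 0.0214, g' = -0.534 → ψ = 0.540
Converged at ψ = 0.540.

ψ = 0.540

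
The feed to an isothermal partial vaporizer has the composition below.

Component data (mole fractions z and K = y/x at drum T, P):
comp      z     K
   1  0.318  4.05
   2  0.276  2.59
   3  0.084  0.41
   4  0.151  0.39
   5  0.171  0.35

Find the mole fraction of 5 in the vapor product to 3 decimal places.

Newton iteration, V/F⁰ = 0.53:
  V/F = 0.530: g = 0.2310, g' = -0.990 → V/F = 0.763
  V/F = 0.763: g = 0.0065, g' = -0.988 → V/F = 0.770
Converged at V/F = 0.770.
Compositions from xᵢ = zᵢ/(1+V/F(Kᵢ−1)), yᵢ = Kᵢxᵢ:
  1: x = 0.095, y = 0.385
  2: x = 0.124, y = 0.321
  3: x = 0.154, y = 0.063
  4: x = 0.285, y = 0.111
  5: x = 0.342, y = 0.120

y_5 = 0.120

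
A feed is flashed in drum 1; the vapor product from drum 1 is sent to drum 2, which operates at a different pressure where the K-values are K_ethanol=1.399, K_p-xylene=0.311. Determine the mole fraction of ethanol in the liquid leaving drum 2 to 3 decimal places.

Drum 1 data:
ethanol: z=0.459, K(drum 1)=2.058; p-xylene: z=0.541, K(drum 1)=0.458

x_ethanol (drum 2) = 0.633

Drum 1:
Let ψ₁ = V/F and solve Σ zᵢ(Kᵢ−1)/(1+ψ₁(Kᵢ−1)) = 0.
g(0) = ΣzᵢKᵢ − 1 = 0.192 and g(1) = 1 − Σzᵢ/Kᵢ = -0.404, so a root lies in (0, 1).
Newton iteration, ψ₁⁰ = 0.5:
  ψ₁ = 0.500: g = -0.0846, g' = -0.519 → ψ₁ = 0.337
  ψ₁ = 0.337: g = -0.0007, g' = -0.517 → ψ₁ = 0.336
Converged at ψ₁ = 0.336.
Drum-1 compositions:
  ethanol: x = 0.339, y = 0.697
  p-xylene: x = 0.661, y = 0.303
Drum-2 feed = drum-1 vapor: z₂ = (0.6971, 0.3029).
Drum 2:
Binary case is linear: z₁(K₁−1)(1+ψ₂(K₂−1)) + z₂(K₂−1)(1+ψ₂(K₁−1)) = 0
⇒ ψ₂ = [z₁(K₁−1)+z₂(K₂−1)] / [−(K₁−1)(K₂−1)] = 0.0695/0.2749 = 0.253
  ethanol: x = 0.633, y = 0.886
  p-xylene: x = 0.367, y = 0.114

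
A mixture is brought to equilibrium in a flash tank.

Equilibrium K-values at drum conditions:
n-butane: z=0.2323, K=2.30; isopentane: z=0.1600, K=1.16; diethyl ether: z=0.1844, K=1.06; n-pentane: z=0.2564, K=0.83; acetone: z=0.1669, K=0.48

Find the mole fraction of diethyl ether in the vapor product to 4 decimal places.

y_diethyl ether = 0.1873

Material balance + equilibrium reduce to Σ zᵢ(Kᵢ−1)/(1+β(Kᵢ−1)) = 0.
Check two-phase: ΣzᵢKᵢ = 1.2083 > 1 and Σzᵢ/Kᵢ = 1.0695 > 1, so g(0) = 0.2083 > 0 and g(1) = -0.0695 < 0.
Newton–Raphson from β = 0.5:
  β = 0.5000: g = 0.05255, g' = -0.2396 → β = 0.7193
  β = 0.7193: g = 0.00131, g' = -0.2335 → β = 0.7249
Converged at β = 0.7249.
Compositions from xᵢ = zᵢ/(1+β(Kᵢ−1)), yᵢ = Kᵢxᵢ:
  n-butane: x = 0.1196, y = 0.2751
  isopentane: x = 0.1434, y = 0.1663
  diethyl ether: x = 0.1767, y = 0.1873
  n-pentane: x = 0.2924, y = 0.2427
  acetone: x = 0.2679, y = 0.1286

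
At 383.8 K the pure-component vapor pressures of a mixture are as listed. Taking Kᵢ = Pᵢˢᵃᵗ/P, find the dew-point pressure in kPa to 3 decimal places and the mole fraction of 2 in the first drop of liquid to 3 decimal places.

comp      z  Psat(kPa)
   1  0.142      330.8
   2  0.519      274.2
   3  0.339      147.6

At the dew point ψ → 1, so Σzᵢ/Kᵢ = 1 with Kᵢ = Pᵢˢᵃᵗ/P ⇒ 1/P = Σzᵢ/Pᵢˢᵃᵗ.
1/P = 0.142/330.8 + 0.519/274.2 + 0.339/147.6 = 0.004619 ⇒ P = 216.507 kPa
xᵢ = zᵢP/Pᵢˢᵃᵗ ⇒ x_2 = 0.519·216.507/274.2 = 0.410

Pdew = 216.507 kPa, x_2 = 0.410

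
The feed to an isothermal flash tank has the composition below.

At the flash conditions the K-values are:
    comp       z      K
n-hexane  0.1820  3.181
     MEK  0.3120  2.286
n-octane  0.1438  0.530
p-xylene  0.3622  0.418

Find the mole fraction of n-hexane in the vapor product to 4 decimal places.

y_n-hexane = 0.2578

Newton–Raphson from β = 0.5:
  β = 0.5000: g = 0.04842, g' = -0.6876 → β = 0.5704
  β = 0.5704: g = 0.00043, g' = -0.6778 → β = 0.5711
Converged at β = 0.5711.
Compositions from xᵢ = zᵢ/(1+β(Kᵢ−1)), yᵢ = Kᵢxᵢ:
  n-hexane: x = 0.0811, y = 0.2578
  MEK: x = 0.1799, y = 0.4112
  n-octane: x = 0.1966, y = 0.1042
  p-xylene: x = 0.5425, y = 0.2268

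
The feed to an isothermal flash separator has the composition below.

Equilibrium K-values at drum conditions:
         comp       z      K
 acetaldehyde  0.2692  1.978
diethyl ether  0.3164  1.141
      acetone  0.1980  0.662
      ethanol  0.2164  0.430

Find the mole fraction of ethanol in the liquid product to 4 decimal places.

Rachford–Rice: g(ψ) = Σ zᵢ(Kᵢ−1)/(1+ψ(Kᵢ−1)) = 0.
Feasibility: ΣzᵢKᵢ = 1.1176, Σzᵢ/Kᵢ = 1.2157 — both > 1, two phases present.
Iterate (Newton) starting at ψ = 0.54:
  ψ = 0.5400: g = -0.04632, g' = -0.2963 → ψ = 0.3837
  ψ = 0.3837: g = -0.00100, g' = -0.2868 → ψ = 0.3802
Converged at ψ = 0.3802.
Compositions from xᵢ = zᵢ/(1+ψ(Kᵢ−1)), yᵢ = Kᵢxᵢ:
  acetaldehyde: x = 0.1962, y = 0.3882
  diethyl ether: x = 0.3003, y = 0.3426
  acetone: x = 0.2272, y = 0.1504
  ethanol: x = 0.2763, y = 0.1188

x_ethanol = 0.2763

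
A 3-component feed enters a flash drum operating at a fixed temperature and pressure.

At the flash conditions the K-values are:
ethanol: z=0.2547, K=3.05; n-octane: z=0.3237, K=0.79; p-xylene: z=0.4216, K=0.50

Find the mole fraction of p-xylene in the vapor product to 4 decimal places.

y_p-xylene = 0.2487

Material balance + equilibrium reduce to Σ zᵢ(Kᵢ−1)/(1+ψ(Kᵢ−1)) = 0.
g(0) = ΣzᵢKᵢ − 1 = 0.2434 and g(1) = 1 − Σzᵢ/Kᵢ = -0.3365, so a root lies in (0, 1).
Newton–Raphson from ψ = 0.5:
  ψ = 0.5000: g = -0.09917, g' = -0.4662 → ψ = 0.2873
  ψ = 0.2873: g = 0.01011, g' = -0.5839 → ψ = 0.3046
  ψ = 0.3046: g = 0.00013, g' = -0.5686 → ψ = 0.3048
Converged at ψ = 0.3048.
Compositions from xᵢ = zᵢ/(1+ψ(Kᵢ−1)), yᵢ = Kᵢxᵢ:
  ethanol: x = 0.1567, y = 0.4781
  n-octane: x = 0.3458, y = 0.2732
  p-xylene: x = 0.4974, y = 0.2487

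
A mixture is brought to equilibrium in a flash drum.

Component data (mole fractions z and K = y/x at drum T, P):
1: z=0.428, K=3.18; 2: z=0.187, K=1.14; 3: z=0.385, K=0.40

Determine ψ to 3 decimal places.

ψ = 0.693

Newton iteration, ψ⁰ = 0.32:
  ψ = 0.320: g = 0.2888, g' = -0.921 → ψ = 0.633
  ψ = 0.633: g = 0.0433, g' = -0.723 → ψ = 0.693
Converged at ψ = 0.693.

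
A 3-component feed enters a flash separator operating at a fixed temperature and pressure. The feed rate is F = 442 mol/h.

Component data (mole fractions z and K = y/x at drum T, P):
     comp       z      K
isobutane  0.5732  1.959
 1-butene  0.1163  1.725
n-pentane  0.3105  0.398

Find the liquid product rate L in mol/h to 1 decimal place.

L = 85.6 mol/h

Rachford–Rice: g(ψ) = Σ zᵢ(Kᵢ−1)/(1+ψ(Kᵢ−1)) = 0.
g(0) = ΣzᵢKᵢ − 1 = 0.4471 and g(1) = 1 − Σzᵢ/Kᵢ = -0.1402, so a root lies in (0, 1).
Iterate (Newton) starting at ψ = 0.5:
  ψ = 0.5000: g = 0.16602, g' = -0.5041 → ψ = 0.8294
  ψ = 0.8294: g = -0.01446, g' = -0.6362 → ψ = 0.8066
  ψ = 0.8066: g = -0.00022, g' = -0.6172 → ψ = 0.8063
Converged at ψ = 0.8063.
Then V = ψ·F = 0.8063·442 = 356.4 mol/h and L = F − V = 85.6 mol/h.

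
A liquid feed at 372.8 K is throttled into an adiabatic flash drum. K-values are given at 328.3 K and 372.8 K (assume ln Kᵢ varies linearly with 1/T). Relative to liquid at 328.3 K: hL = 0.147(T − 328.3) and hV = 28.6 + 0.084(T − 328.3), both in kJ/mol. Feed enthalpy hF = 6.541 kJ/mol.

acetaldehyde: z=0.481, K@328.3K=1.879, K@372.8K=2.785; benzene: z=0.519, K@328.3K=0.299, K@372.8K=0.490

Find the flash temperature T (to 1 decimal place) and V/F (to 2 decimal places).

Adiabatic flash: solve Rachford–Rice at each trial T, then check hF = ψ·hV(T) + (1−ψ)·hL(T).
  T = 328.3 K: K = (1.879, 0.299), RR gives ψ = 0.096, H_out = 2.738 kJ/mol
  T = 372.8 K: K = (2.785, 0.490), RR gives ψ = 0.652, H_out = 23.371 kJ/mol
  T = 350.6 K: K = (2.317, 0.389), RR gives ψ = 0.393, H_out = 13.974 kJ/mol
  T = 339.5 K: K = (2.095, 0.343), RR gives ψ = 0.258, H_out = 8.837 kJ/mol
  T = 333.9 K: K = (1.986, 0.320), RR gives ψ = 0.181, H_out = 5.947 kJ/mol
  T = 336.7 K: K = (2.040, 0.332), RR gives ψ = 0.221, H_out = 7.425 kJ/mol
  T = 335.3 K: K = (2.013, 0.326), RR gives ψ = 0.201, H_out = 6.695 kJ/mol
Linear interpolation between T = 333.9 (H_out = 5.947) and T = 335.3 (H_out = 6.695) on hF = 6.541 gives T ≈ 335.0 K, at which ψ = 0.20.

T = 335.0 K, V/F = 0.20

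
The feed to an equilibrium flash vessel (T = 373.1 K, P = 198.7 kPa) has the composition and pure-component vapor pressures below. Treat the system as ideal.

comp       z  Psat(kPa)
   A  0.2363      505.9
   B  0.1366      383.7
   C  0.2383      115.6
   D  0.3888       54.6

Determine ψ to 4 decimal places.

Raoult's law: Kᵢ = Pᵢˢᵃᵗ/P = Pᵢˢᵃᵗ/198.7.
  K_A = 505.9/198.7 = 2.546049, K_B = 383.7/198.7 = 1.931052, K_C = 115.6/198.7 = 0.581782, K_D = 54.6/198.7 = 0.274786
Material balance + equilibrium reduce to Σ zᵢ(Kᵢ−1)/(1+ψ(Kᵢ−1)) = 0.
g(0) = ΣzᵢKᵢ − 1 = 0.1109 and g(1) = 1 − Σzᵢ/Kᵢ = -0.9881, so a root lies in (0, 1).
Newton iteration, ψ⁰ = 0.5:
  ψ = 0.5000: g = -0.27555, g' = -0.8048 → ψ = 0.1576
  ψ = 0.1576: g = -0.02038, g' = -0.7637 → ψ = 0.1309
  ψ = 0.1309: g = 0.00022, g' = -0.7810 → ψ = 0.1312
Converged at ψ = 0.1312.

ψ = 0.1312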